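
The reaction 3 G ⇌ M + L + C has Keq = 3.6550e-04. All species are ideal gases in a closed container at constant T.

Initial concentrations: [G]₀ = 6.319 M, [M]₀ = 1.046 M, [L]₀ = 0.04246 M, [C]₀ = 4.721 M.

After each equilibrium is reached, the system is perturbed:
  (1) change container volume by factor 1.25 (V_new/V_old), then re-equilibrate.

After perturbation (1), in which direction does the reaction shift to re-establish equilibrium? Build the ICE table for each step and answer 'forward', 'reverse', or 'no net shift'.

Q₀ = 8.3100e-04 vs Keq = 3.6550e-04 ⇒ Q>K, reverse
Step 1:
                    G           M           L           C
  I             6.319       1.046     0.04246       4.721
  C           0.06796    -0.02265    -0.02265    -0.02265
  E             6.387       1.023     0.01981       4.698
  solve Keq expr → x = -0.02265; check Q = 3.6550e-04
Then change container volume by factor 1.25 (V_new/V_old).
Step 2:
                    G           M           L           C
  I              5.11      0.8187     0.01585       3.759
  C                 0           0           0           0
  E              5.11      0.8187     0.01585       3.759
  solve Keq expr → x = 0; check Q = 3.6550e-04

Direction: no net shift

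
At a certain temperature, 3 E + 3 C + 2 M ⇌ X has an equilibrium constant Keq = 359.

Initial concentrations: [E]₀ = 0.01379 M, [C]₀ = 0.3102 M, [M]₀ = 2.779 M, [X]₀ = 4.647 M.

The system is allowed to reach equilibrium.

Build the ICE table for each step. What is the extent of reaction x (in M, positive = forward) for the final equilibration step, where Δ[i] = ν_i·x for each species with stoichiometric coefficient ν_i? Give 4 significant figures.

x = -0.06911 M

Q₀ = 7.6874e+06 vs Keq = 359 ⇒ Q>K, reverse
Step 1:
                    E           C           M           X
  init        0.01379      0.3102       2.779       4.647
  Δ            0.2073      0.2073      0.1382    -0.06911
  eq           0.2211      0.5175       2.917       4.578
  solve Keq expr → x = -0.06911; check Q = 359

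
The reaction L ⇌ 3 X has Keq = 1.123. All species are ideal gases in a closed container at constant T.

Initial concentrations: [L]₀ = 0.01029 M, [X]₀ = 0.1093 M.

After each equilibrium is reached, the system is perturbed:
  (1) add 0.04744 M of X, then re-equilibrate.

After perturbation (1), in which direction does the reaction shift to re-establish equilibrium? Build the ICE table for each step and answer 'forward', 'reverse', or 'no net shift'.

Direction: reverse

Q₀ = 0.1269 vs Keq = 1.123 ⇒ Q<K, forward
Step 1:
                  L         X
  init      0.01029    0.1093
  Δ       -0.008158   0.02447
  eq       0.002132    0.1338
  solve Keq expr → x = 0.008158; check Q = 1.123
Then add 0.04744 M of X.
Step 2:
                  L         X
  init     0.002132    0.1812
  Δ        0.002529 -0.007587
  eq       0.004661    0.1736
  solve Keq expr → x = -0.002529; check Q = 1.123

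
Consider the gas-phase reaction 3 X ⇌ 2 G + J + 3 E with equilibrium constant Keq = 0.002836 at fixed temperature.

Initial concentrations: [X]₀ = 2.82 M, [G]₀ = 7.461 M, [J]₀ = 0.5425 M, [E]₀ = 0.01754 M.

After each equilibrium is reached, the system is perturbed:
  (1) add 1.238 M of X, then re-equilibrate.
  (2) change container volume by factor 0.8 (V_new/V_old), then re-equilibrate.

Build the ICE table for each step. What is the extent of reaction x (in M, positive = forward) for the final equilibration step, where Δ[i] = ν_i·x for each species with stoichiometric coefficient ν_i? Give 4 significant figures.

Q₀ = 7.2667e-06 vs Keq = 0.002836 ⇒ Q<K, forward
Step 1:
                   X          G          J          E
  init          2.82      7.461     0.5425    0.01754
  Δ          -0.1027    0.06849    0.03425     0.1027
  eq           2.717      7.529     0.5767     0.1203
  solve Keq expr → x = 0.03425; check Q = 0.002836
Then add 1.238 M of X.
Step 2:
                   X          G          J          E
  init         3.955      7.529     0.5767     0.1203
  Δ         -0.05041    0.03361     0.0168    0.05041
  eq           3.905      7.563     0.5936     0.1707
  solve Keq expr → x = 0.0168; check Q = 0.002836
Then change container volume by factor 0.8 (V_new/V_old).
Step 3:
                   X          G          J          E
  init         4.881      9.454     0.7419     0.2134
  Δ          0.03991   -0.02661    -0.0133   -0.03991
  eq           4.921      9.427     0.7286     0.1735
  solve Keq expr → x = -0.0133; check Q = 0.002836

x = -0.0133 M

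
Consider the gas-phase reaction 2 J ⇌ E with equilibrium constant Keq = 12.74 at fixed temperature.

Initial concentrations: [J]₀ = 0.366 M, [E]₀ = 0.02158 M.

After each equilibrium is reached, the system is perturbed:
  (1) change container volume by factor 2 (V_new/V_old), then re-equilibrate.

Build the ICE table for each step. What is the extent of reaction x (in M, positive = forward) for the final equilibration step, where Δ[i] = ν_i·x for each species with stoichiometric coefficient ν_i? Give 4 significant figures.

Q₀ = 0.1611 vs Keq = 12.74 ⇒ Q<K, forward
Step 1:
                   J          E
  init         0.366    0.02158
  Δ          -0.2574     0.1287
  eq          0.1086     0.1503
  solve Keq expr → x = 0.1287; check Q = 12.74
Then change container volume by factor 2 (V_new/V_old).
Step 2:
                   J          E
  init        0.0543    0.07514
  Δ           0.0178  -0.008901
  eq         0.07211    0.06624
  solve Keq expr → x = -0.008901; check Q = 12.74

x = -0.008901 M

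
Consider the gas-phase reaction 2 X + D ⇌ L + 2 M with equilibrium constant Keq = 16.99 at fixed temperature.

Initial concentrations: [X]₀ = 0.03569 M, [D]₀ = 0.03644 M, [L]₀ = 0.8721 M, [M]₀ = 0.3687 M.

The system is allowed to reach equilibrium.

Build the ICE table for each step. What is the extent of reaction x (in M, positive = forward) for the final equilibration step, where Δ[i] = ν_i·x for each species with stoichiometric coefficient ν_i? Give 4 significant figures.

x = -0.06445 M

Q₀ = 2554 vs Keq = 16.99 ⇒ Q>K, reverse
Step 1:
                  X         D         L         M
  init      0.03569   0.03644    0.8721    0.3687
  Δ          0.1289   0.06445  -0.06445   -0.1289
  eq         0.1646    0.1009    0.8076    0.2398
  solve Keq expr → x = -0.06445; check Q = 16.99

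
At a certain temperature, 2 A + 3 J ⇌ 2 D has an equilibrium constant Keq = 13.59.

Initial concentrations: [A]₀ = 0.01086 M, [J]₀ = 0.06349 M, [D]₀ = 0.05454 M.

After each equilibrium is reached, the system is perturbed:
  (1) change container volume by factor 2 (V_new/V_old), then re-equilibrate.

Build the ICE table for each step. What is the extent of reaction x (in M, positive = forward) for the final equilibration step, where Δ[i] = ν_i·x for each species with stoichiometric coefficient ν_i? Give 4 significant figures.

Q₀ = 9.8550e+04 vs Keq = 13.59 ⇒ Q>K, reverse
Step 1:
                    A           J           D
  Initial     0.01086     0.06349     0.05454
  Change      0.04483     0.06725    -0.04483
  Equil       0.05569      0.1307    0.009706
  solve Keq expr → x = -0.02242; check Q = 13.59
Then change container volume by factor 2 (V_new/V_old).
Step 2:
                    A           J           D
  Initial     0.02785     0.06537    0.004853
  Change     0.002782    0.004173   -0.002782
  Equil       0.03063     0.06954    0.002071
  solve Keq expr → x = -0.001391; check Q = 13.59

x = -0.001391 M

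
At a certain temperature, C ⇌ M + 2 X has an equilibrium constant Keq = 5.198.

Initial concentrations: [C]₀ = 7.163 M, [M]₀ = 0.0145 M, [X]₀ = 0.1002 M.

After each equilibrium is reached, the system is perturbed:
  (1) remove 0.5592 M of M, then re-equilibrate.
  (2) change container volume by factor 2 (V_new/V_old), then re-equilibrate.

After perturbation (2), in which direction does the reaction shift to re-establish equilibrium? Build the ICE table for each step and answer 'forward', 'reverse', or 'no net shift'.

Direction: forward

Q₀ = 2.0324e-05 vs Keq = 5.198 ⇒ Q<K, forward
Step 1:
                    C           M           X
  Initial       7.163      0.0145      0.1002
  Change       -1.864       1.864       3.729
  Equil         5.299       1.879       3.829
  solve Keq expr → x = 1.864; check Q = 5.198
Then remove 0.5592 M of M.
Step 2:
                    C           M           X
  Initial       5.299        1.32       3.829
  Change      -0.1861      0.1861      0.3723
  Equil         5.113       1.506       4.201
  solve Keq expr → x = 0.1861; check Q = 5.198
Then change container volume by factor 2 (V_new/V_old).
Step 3:
                    C           M           X
  Initial       2.556      0.7529       2.101
  Change      -0.4541      0.4541      0.9083
  Equil         2.102       1.207       3.009
  solve Keq expr → x = 0.4541; check Q = 5.198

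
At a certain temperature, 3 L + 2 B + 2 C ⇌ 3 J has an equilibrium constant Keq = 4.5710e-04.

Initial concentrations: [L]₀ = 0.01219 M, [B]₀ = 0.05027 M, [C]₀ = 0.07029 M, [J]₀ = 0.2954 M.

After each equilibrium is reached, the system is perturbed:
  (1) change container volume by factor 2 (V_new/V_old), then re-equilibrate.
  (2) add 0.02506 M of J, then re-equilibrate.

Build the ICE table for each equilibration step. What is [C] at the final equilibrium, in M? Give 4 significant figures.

[C]_eq = 0.1496 M

Q₀ = 1.1398e+09 vs Keq = 4.5710e-04 ⇒ Q>K, reverse
Step 1:
                    L           B           C           J
  I           0.01219     0.05027     0.07029      0.2954
  C            0.2916      0.1944      0.1944     -0.2916
  E            0.3038      0.2447      0.2647    0.003775
  solve Keq expr → x = -0.09721; check Q = 4.5710e-04
Then change container volume by factor 2 (V_new/V_old).
Step 2:
                    L           B           C           J
  I            0.1519      0.1223      0.1324    0.001887
  C          0.001127  7.5120e-04  7.5120e-04   -0.001127
  E             0.153      0.1231      0.1331  7.6047e-04
  solve Keq expr → x = -3.7560e-04; check Q = 4.5710e-04
Then add 0.02506 M of J.
Step 3:
                    L           B           C           J
  I             0.153      0.1231      0.1331     0.02582
  C           0.02478     0.01652     0.01652    -0.02478
  E            0.1778      0.1396      0.1496    0.001039
  solve Keq expr → x = -0.008261; check Q = 4.5710e-04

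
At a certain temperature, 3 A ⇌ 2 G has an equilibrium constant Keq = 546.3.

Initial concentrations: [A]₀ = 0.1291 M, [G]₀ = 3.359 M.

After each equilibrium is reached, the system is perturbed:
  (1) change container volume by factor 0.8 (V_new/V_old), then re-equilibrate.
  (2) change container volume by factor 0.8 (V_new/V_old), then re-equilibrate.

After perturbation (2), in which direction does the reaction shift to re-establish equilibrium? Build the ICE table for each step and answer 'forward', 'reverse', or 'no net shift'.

Q₀ = 5244 vs Keq = 546.3 ⇒ Q>K, reverse
Step 1:
                   A          G
  init        0.1291      3.359
  Δ           0.1402   -0.09344
  eq          0.2693      3.266
  solve Keq expr → x = -0.04672; check Q = 546.3
Then change container volume by factor 0.8 (V_new/V_old).
Step 2:
                   A          G
  init        0.3366      4.082
  Δ         -0.02333    0.01556
  eq          0.3132      4.098
  solve Keq expr → x = 0.007778; check Q = 546.3
Then change container volume by factor 0.8 (V_new/V_old).
Step 3:
                   A          G
  init        0.3915      5.122
  Δ         -0.02721    0.01814
  eq          0.3643       5.14
  solve Keq expr → x = 0.00907; check Q = 546.3

Direction: forward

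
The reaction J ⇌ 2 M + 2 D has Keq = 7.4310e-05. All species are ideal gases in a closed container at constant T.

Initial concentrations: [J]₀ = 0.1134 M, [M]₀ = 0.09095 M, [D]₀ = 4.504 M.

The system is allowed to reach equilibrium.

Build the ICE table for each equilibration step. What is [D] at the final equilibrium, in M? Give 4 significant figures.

Q₀ = 1.48 vs Keq = 7.4310e-05 ⇒ Q>K, reverse
Step 1:
                    J           M           D
  I            0.1134     0.09095       4.504
  C           0.04509    -0.09017    -0.09017
  E            0.1585  7.7751e-04       4.414
  solve Keq expr → x = -0.04509; check Q = 7.4310e-05

[D]_eq = 4.414 M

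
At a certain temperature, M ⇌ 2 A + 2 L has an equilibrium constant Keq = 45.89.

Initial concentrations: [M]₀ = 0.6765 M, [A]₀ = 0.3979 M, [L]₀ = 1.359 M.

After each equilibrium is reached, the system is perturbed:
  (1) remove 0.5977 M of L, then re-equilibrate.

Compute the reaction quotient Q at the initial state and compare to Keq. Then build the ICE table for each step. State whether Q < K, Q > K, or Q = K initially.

Q₀ = 0.4322; Q < K (proceeds forward)

Q₀ = 0.4322 vs Keq = 45.89 ⇒ Q<K, forward
Step 1:
                  M         A         L
  init       0.6765    0.3979     1.359
  Δ         -0.4702    0.9403    0.9403
  eq         0.2063     1.338     2.299
  solve Keq expr → x = 0.4702; check Q = 45.89
Then remove 0.5977 M of L.
Step 2:
                  M         A         L
  init       0.2063     1.338     1.702
  Δ        -0.05576    0.1115    0.1115
  eq         0.1506      1.45     1.813
  solve Keq expr → x = 0.05576; check Q = 45.89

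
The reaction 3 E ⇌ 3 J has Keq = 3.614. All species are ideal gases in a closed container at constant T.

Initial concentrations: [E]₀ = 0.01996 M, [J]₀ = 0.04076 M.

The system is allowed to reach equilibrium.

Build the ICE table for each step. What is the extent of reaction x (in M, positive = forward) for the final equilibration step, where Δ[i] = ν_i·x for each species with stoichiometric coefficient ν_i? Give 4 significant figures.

Q₀ = 8.516 vs Keq = 3.614 ⇒ Q>K, reverse
Step 1:
                  E         J
  I         0.01996   0.04076
  C        0.003996 -0.003996
  E         0.02396   0.03676
  solve Keq expr → x = -0.001332; check Q = 3.614

x = -0.001332 M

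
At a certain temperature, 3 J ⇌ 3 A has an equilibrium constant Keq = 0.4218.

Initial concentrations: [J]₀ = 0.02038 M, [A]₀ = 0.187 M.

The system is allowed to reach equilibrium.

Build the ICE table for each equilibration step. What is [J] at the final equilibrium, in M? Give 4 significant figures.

[J]_eq = 0.1185 M

Q₀ = 772.5 vs Keq = 0.4218 ⇒ Q>K, reverse
Step 1:
                   J          A
  Initial    0.02038      0.187
  Change     0.09813   -0.09813
  Equil       0.1185    0.08887
  solve Keq expr → x = -0.03271; check Q = 0.4218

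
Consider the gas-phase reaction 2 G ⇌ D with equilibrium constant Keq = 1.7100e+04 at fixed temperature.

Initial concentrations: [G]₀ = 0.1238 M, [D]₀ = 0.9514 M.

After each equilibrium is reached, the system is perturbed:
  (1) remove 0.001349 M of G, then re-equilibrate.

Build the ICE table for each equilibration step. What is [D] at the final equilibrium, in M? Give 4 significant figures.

Q₀ = 62.08 vs Keq = 1.7100e+04 ⇒ Q<K, forward
Step 1:
                    G           D
  Initial      0.1238      0.9514
  Change      -0.1161     0.05806
  Equil      0.007683       1.009
  solve Keq expr → x = 0.05806; check Q = 1.7100e+04
Then remove 0.001349 M of G.
Step 2:
                    G           D
  Initial    0.006334       1.009
  Change     0.001346 -6.7322e-04
  Equil      0.007681       1.009
  solve Keq expr → x = -6.7322e-04; check Q = 1.7100e+04

[D]_eq = 1.009 M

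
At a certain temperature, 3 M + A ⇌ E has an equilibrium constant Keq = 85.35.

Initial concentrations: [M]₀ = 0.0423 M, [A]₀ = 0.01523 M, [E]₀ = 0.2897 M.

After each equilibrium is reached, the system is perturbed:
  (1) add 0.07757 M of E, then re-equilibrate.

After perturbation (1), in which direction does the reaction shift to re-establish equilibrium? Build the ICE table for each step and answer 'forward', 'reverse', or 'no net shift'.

Direction: reverse

Q₀ = 2.5132e+05 vs Keq = 85.35 ⇒ Q>K, reverse
Step 1:
                   M          A          E
  I           0.0423    0.01523     0.2897
  C           0.2488    0.08294   -0.08294
  E           0.2911    0.09817     0.2068
  solve Keq expr → x = -0.08294; check Q = 85.35
Then add 0.07757 M of E.
Step 2:
                   M          A          E
  I           0.2911    0.09817     0.2843
  C          0.02213   0.007378  -0.007378
  E           0.3133     0.1056     0.2769
  solve Keq expr → x = -0.007378; check Q = 85.35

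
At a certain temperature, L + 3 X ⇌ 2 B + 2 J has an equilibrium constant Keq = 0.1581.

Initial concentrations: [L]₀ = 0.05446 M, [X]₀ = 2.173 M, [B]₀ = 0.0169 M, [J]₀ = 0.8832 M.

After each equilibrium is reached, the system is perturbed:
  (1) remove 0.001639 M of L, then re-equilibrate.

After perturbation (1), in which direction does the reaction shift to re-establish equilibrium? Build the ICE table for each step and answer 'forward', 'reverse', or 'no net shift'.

Direction: reverse

Q₀ = 3.9869e-04 vs Keq = 0.1581 ⇒ Q<K, forward
Step 1:
                    L           X           B           J
  I           0.05446       2.173      0.0169      0.8832
  C            -0.046      -0.138     0.09199     0.09199
  E          0.008463       2.035      0.1089      0.9752
  solve Keq expr → x = 0.046; check Q = 0.1581
Then remove 0.001639 M of L.
Step 2:
                    L           X           B           J
  I          0.006824       2.035      0.1089      0.9752
  C          0.001191    0.003573   -0.002382   -0.002382
  E          0.008015       2.039      0.1065      0.9728
  solve Keq expr → x = -0.001191; check Q = 0.1581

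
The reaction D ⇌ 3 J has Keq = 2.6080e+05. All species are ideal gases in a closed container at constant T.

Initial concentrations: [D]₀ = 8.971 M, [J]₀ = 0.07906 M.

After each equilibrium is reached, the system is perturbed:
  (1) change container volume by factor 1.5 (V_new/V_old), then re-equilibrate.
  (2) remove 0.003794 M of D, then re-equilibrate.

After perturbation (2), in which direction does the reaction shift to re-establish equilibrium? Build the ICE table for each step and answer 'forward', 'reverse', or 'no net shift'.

Direction: reverse

Q₀ = 5.5085e-05 vs Keq = 2.6080e+05 ⇒ Q<K, forward
Step 1:
                  D         J
  init        8.971   0.07906
  Δ          -8.897     26.69
  eq        0.07357     26.77
  solve Keq expr → x = 8.897; check Q = 2.6080e+05
Then change container volume by factor 1.5 (V_new/V_old).
Step 2:
                  D         J
  init      0.04905     17.85
  Δ        -0.02695   0.08085
  eq         0.0221     17.93
  solve Keq expr → x = 0.02695; check Q = 2.6080e+05
Then remove 0.003794 M of D.
Step 3:
                  D         J
  init       0.0183     17.93
  Δ        0.003752  -0.01126
  eq        0.02205     17.92
  solve Keq expr → x = -0.003752; check Q = 2.6080e+05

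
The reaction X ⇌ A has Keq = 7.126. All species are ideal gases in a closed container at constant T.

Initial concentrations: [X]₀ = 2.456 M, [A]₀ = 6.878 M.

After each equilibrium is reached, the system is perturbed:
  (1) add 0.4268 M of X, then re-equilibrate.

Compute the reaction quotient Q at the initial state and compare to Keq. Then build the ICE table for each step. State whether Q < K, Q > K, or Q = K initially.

Q₀ = 2.8 vs Keq = 7.126 ⇒ Q<K, forward
Step 1:
                   X          A
  I            2.456      6.878
  C           -1.307      1.307
  E            1.149      8.185
  solve Keq expr → x = 1.307; check Q = 7.126
Then add 0.4268 M of X.
Step 2:
                   X          A
  I            1.575      8.185
  C          -0.3743     0.3743
  E            1.201       8.56
  solve Keq expr → x = 0.3743; check Q = 7.126

Q₀ = 2.8; Q < K (proceeds forward)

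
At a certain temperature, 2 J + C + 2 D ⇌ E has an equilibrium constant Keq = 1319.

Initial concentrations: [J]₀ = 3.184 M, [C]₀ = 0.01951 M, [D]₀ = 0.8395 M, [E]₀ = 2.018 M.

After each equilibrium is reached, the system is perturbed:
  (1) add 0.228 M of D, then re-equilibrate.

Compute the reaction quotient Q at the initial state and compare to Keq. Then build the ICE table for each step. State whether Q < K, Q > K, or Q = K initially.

Q₀ = 14.48 vs Keq = 1319 ⇒ Q<K, forward
Step 1:
                    J           C           D           E
  I             3.184     0.01951      0.8395       2.018
  C          -0.03853    -0.01927    -0.03853     0.01927
  E             3.145  2.4333e-04       0.801       2.037
  solve Keq expr → x = 0.01927; check Q = 1319
Then add 0.228 M of D.
Step 2:
                    J           C           D           E
  I             3.145  2.4333e-04       1.029       2.037
  C       -1.9162e-04 -9.5810e-05 -1.9162e-04  9.5810e-05
  E             3.145  1.4752e-04       1.029       2.037
  solve Keq expr → x = 9.5810e-05; check Q = 1319

Q₀ = 14.48; Q < K (proceeds forward)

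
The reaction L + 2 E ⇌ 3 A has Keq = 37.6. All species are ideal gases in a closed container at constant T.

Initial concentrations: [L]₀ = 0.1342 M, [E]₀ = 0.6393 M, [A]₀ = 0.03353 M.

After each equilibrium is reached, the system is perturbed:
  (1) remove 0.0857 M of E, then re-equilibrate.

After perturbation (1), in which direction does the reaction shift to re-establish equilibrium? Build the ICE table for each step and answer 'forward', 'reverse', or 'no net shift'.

Q₀ = 6.8729e-04 vs Keq = 37.6 ⇒ Q<K, forward
Step 1:
                  L         E         A
  Initial    0.1342    0.6393   0.03353
  Change     -0.123    -0.246     0.369
  Equil     0.01121    0.3933    0.4025
  solve Keq expr → x = 0.123; check Q = 37.6
Then remove 0.0857 M of E.
Step 2:
                  L         E         A
  Initial   0.01121    0.3076    0.4025
  Change    0.00444   0.00888  -0.01332
  Equil     0.01565    0.3165    0.3892
  solve Keq expr → x = -0.00444; check Q = 37.6

Direction: reverse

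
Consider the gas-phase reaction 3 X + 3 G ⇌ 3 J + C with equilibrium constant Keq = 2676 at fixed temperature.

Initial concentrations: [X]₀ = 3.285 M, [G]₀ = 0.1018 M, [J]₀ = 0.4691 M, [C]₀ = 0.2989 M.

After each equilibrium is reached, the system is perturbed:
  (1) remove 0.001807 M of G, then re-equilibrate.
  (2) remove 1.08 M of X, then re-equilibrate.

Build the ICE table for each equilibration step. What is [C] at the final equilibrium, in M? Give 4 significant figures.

Q₀ = 0.825 vs Keq = 2676 ⇒ Q<K, forward
Step 1:
                    X           G           J           C
  init          3.285      0.1018      0.4691      0.2989
  Δ          -0.09303    -0.09303     0.09303     0.03101
  eq            3.192    0.008765      0.5621      0.3299
  solve Keq expr → x = 0.03101; check Q = 2676
Then remove 0.001807 M of G.
Step 2:
                    X           G           J           C
  init          3.192    0.006958      0.5621      0.3299
  Δ          0.001769    0.001769   -0.001769 -5.8979e-04
  eq            3.194    0.008727      0.5604      0.3293
  solve Keq expr → x = -5.8979e-04; check Q = 2676
Then remove 1.08 M of X.
Step 3:
                    X           G           J           C
  init          2.114    0.008727      0.5604      0.3293
  Δ          0.004312    0.004312   -0.004312   -0.001437
  eq            2.118     0.01304      0.5561      0.3279
  solve Keq expr → x = -0.001437; check Q = 2676

[C]_eq = 0.3279 M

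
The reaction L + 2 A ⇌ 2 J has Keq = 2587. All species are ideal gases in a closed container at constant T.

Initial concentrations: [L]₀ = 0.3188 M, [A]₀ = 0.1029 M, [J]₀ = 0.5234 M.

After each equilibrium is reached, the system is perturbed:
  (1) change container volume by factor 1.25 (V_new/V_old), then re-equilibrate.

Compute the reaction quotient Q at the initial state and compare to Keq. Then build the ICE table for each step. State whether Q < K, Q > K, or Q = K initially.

Q₀ = 81.16; Q < K (proceeds forward)

Q₀ = 81.16 vs Keq = 2587 ⇒ Q<K, forward
Step 1:
                    L           A           J
  Initial      0.3188      0.1029      0.5234
  Change      -0.0402    -0.08041     0.08041
  Equil        0.2786     0.02249      0.6038
  solve Keq expr → x = 0.0402; check Q = 2587
Then change container volume by factor 1.25 (V_new/V_old).
Step 2:
                    L           A           J
  Initial      0.2229     0.01799       0.483
  Change   9.9798e-04    0.001996   -0.001996
  Equil        0.2239     0.01999      0.4811
  solve Keq expr → x = -9.9798e-04; check Q = 2587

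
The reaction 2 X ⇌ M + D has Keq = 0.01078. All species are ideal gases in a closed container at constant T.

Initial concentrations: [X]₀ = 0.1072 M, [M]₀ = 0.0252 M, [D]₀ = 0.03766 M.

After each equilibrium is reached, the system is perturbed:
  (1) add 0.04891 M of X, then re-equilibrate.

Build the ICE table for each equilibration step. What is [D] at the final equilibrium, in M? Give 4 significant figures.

[D]_eq = 0.02589 M

Q₀ = 0.08258 vs Keq = 0.01078 ⇒ Q>K, reverse
Step 1:
                    X           M           D
  init         0.1072      0.0252     0.03766
  Δ           0.03148    -0.01574    -0.01574
  eq           0.1387    0.009459     0.02192
  solve Keq expr → x = -0.01574; check Q = 0.01078
Then add 0.04891 M of X.
Step 2:
                    X           M           D
  init         0.1876    0.009459     0.02192
  Δ         -0.007951    0.003976    0.003976
  eq           0.1796     0.01343     0.02589
  solve Keq expr → x = 0.003976; check Q = 0.01078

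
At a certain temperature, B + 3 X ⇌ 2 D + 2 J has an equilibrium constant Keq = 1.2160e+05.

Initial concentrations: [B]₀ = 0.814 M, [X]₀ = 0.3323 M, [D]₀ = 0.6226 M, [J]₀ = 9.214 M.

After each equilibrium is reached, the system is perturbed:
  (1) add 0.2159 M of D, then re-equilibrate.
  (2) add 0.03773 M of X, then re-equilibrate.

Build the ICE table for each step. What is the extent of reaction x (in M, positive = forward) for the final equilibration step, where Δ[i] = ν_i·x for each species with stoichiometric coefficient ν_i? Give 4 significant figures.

x = 0.01182 M

Q₀ = 1102 vs Keq = 1.2160e+05 ⇒ Q<K, forward
Step 1:
                   B          X          D          J
  Initial      0.814     0.3323     0.6226      9.214
  Change    -0.08245    -0.2473     0.1649     0.1649
  Equil       0.7316    0.08496     0.7875      9.379
  solve Keq expr → x = 0.08245; check Q = 1.2160e+05
Then add 0.2159 M of D.
Step 2:
                   B          X          D          J
  Initial     0.7316    0.08496      1.003      9.379
  Change    0.004666      0.014  -0.009332  -0.009332
  Equil       0.7362    0.09896     0.9941       9.37
  solve Keq expr → x = -0.004666; check Q = 1.2160e+05
Then add 0.03773 M of X.
Step 3:
                   B          X          D          J
  Initial     0.7362     0.1367     0.9941       9.37
  Change    -0.01182   -0.03545    0.02364    0.02364
  Equil       0.7244     0.1012      1.018      9.393
  solve Keq expr → x = 0.01182; check Q = 1.2160e+05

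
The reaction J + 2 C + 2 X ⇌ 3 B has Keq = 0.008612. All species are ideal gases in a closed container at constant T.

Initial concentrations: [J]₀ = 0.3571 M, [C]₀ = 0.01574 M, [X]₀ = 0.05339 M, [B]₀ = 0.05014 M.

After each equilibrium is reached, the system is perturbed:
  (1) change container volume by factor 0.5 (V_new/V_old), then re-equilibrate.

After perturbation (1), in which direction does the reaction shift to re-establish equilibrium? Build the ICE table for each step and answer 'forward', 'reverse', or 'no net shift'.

Q₀ = 499.8 vs Keq = 0.008612 ⇒ Q>K, reverse
Step 1:
                   J          C          X          B
  I           0.3571    0.01574    0.05339    0.05014
  C          0.01549    0.03097    0.03097   -0.04646
  E           0.3726    0.04671    0.08436    0.00368
  solve Keq expr → x = -0.01549; check Q = 0.008612
Then change container volume by factor 0.5 (V_new/V_old).
Step 2:
                   J          C          X          B
  I           0.7452    0.09343     0.1687    0.00736
  C        -0.001325  -0.002649  -0.002649   0.003974
  E           0.7438    0.09078     0.1661    0.01133
  solve Keq expr → x = 0.001325; check Q = 0.008612

Direction: forward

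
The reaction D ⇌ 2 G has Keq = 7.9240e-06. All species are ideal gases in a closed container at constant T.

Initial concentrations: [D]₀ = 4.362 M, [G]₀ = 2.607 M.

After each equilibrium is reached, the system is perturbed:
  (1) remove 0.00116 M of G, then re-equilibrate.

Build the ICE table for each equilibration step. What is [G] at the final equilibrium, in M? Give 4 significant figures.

[G]_eq = 0.006698 M

Q₀ = 1.558 vs Keq = 7.9240e-06 ⇒ Q>K, reverse
Step 1:
                   D          G
  Initial      4.362      2.607
  Change         1.3       -2.6
  Equil        5.662   0.006698
  solve Keq expr → x = -1.3; check Q = 7.9240e-06
Then remove 0.00116 M of G.
Step 2:
                   D          G
  Initial      5.662   0.005538
  Change  -5.7983e-04    0.00116
  Equil        5.662   0.006698
  solve Keq expr → x = 5.7983e-04; check Q = 7.9240e-06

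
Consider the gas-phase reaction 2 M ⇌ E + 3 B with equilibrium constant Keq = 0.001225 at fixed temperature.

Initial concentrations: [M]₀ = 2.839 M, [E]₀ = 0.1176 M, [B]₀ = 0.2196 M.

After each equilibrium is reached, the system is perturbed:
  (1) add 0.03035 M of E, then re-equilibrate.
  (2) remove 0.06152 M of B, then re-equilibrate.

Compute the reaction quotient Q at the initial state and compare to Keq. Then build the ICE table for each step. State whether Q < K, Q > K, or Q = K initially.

Q₀ = 1.5452e-04 vs Keq = 0.001225 ⇒ Q<K, forward
Step 1:
                   M          E          B
  I            2.839     0.1176     0.2196
  C          -0.1052    0.05262     0.1579
  E            2.734     0.1702     0.3775
  solve Keq expr → x = 0.05262; check Q = 0.001225
Then add 0.03035 M of E.
Step 2:
                   M          E          B
  I            2.734     0.2006     0.3775
  C          0.01063  -0.005314   -0.01594
  E            2.744     0.1953     0.3615
  solve Keq expr → x = -0.005314; check Q = 0.001225
Then remove 0.06152 M of B.
Step 3:
                   M          E          B
  I            2.744     0.1953        0.3
  C         -0.03276    0.01638    0.04914
  E            2.712     0.2116     0.3491
  solve Keq expr → x = 0.01638; check Q = 0.001225

Q₀ = 1.5452e-04; Q < K (proceeds forward)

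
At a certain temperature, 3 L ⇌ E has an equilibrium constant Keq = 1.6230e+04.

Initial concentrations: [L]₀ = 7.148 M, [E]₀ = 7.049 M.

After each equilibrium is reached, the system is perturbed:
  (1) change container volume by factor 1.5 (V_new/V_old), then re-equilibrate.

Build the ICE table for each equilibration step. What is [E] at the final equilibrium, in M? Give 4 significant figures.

Q₀ = 0.0193 vs Keq = 1.6230e+04 ⇒ Q<K, forward
Step 1:
                   L          E
  Initial      7.148      7.049
  Change      -7.065      2.355
  Equil      0.08337      9.404
  solve Keq expr → x = 2.355; check Q = 1.6230e+04
Then change container volume by factor 1.5 (V_new/V_old).
Step 2:
                   L          E
  Initial    0.05558      6.269
  Change     0.01723  -0.005743
  Equil      0.07281      6.264
  solve Keq expr → x = -0.005743; check Q = 1.6230e+04

[E]_eq = 6.264 M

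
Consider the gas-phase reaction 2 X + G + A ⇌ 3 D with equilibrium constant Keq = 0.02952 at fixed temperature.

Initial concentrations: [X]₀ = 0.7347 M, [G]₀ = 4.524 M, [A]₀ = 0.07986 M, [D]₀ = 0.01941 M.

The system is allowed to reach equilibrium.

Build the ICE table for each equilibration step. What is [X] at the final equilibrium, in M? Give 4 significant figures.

Q₀ = 3.7498e-05 vs Keq = 0.02952 ⇒ Q<K, forward
Step 1:
                  X         G         A         D
  Initial    0.7347     4.524   0.07986   0.01941
  Change   -0.07626  -0.03813  -0.03813    0.1144
  Equil      0.6584     4.486   0.04173    0.1338
  solve Keq expr → x = 0.03813; check Q = 0.02952

[X]_eq = 0.6584 M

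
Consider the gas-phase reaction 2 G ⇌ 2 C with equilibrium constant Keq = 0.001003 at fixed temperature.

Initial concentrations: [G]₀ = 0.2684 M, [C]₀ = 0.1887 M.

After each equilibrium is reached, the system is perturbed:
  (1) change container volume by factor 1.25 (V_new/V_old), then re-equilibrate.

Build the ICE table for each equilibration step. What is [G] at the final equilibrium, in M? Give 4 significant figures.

[G]_eq = 0.3545 M

Q₀ = 0.4943 vs Keq = 0.001003 ⇒ Q>K, reverse
Step 1:
                   G          C
  I           0.2684     0.1887
  C           0.1747    -0.1747
  E           0.4431    0.01403
  solve Keq expr → x = -0.08733; check Q = 0.001003
Then change container volume by factor 1.25 (V_new/V_old).
Step 2:
                   G          C
  I           0.3545    0.01123
  C                0          0
  E           0.3545    0.01123
  solve Keq expr → x = 0; check Q = 0.001003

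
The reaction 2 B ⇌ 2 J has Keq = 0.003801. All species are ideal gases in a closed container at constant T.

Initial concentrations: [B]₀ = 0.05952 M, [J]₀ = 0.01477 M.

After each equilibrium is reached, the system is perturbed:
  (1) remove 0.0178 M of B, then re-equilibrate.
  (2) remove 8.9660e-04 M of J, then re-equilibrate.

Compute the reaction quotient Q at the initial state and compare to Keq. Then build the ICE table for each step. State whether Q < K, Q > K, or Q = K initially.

Q₀ = 0.06158 vs Keq = 0.003801 ⇒ Q>K, reverse
Step 1:
                  B         J
  Initial   0.05952   0.01477
  Change    0.01046  -0.01046
  Equil     0.06998  0.004314
  solve Keq expr → x = -0.005228; check Q = 0.003801
Then remove 0.0178 M of B.
Step 2:
                  B         J
  Initial   0.05218  0.004314
  Change   0.001034 -0.001034
  Equil     0.05321   0.00328
  solve Keq expr → x = -5.1684e-04; check Q = 0.003801
Then remove 8.9660e-04 M of J.
Step 3:
                  B         J
  Initial   0.05321  0.002384
  Change  -8.4453e-04 8.4453e-04
  Equil     0.05236  0.003228
  solve Keq expr → x = 4.2227e-04; check Q = 0.003801

Q₀ = 0.06158; Q > K (proceeds reverse)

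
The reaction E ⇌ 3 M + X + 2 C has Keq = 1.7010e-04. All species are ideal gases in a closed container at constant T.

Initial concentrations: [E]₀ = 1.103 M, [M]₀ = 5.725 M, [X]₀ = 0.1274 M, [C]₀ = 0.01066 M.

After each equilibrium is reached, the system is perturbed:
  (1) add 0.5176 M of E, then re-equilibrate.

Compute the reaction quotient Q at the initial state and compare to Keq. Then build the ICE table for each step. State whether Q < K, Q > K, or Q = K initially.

Q₀ = 0.002463 vs Keq = 1.7010e-04 ⇒ Q>K, reverse
Step 1:
                    E           M           X           C
  Initial       1.103       5.725      0.1274     0.01066
  Change       0.0039     -0.0117     -0.0039   -0.007801
  Equil         1.107       5.713      0.1235    0.002859
  solve Keq expr → x = -0.0039; check Q = 1.7010e-04
Then add 0.5176 M of E.
Step 2:
                    E           M           X           C
  Initial       1.625       5.713      0.1235    0.002859
  Change  -2.9962e-04  8.9887e-04  2.9962e-04  5.9925e-04
  Equil         1.624       5.714      0.1238    0.003458
  solve Keq expr → x = 2.9962e-04; check Q = 1.7010e-04

Q₀ = 0.002463; Q > K (proceeds reverse)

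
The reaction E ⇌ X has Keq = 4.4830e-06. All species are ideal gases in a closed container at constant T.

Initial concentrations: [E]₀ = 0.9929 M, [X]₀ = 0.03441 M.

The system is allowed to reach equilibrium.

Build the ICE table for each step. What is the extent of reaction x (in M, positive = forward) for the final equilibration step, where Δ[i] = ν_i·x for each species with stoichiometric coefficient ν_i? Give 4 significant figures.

x = -0.03441 M

Q₀ = 0.03466 vs Keq = 4.4830e-06 ⇒ Q>K, reverse
Step 1:
                   E          X
  init        0.9929    0.03441
  Δ          0.03441   -0.03441
  eq           1.027 4.6054e-06
  solve Keq expr → x = -0.03441; check Q = 4.4830e-06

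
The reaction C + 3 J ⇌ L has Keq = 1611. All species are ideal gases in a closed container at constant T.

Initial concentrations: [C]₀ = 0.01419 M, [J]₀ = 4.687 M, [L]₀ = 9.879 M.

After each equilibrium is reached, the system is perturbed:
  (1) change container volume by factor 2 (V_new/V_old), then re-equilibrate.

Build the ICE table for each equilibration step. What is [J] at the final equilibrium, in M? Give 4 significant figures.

[J]_eq = 2.323 M

Q₀ = 6.762 vs Keq = 1611 ⇒ Q<K, forward
Step 1:
                    C           J           L
  init        0.01419       4.687       9.879
  Δ          -0.01413    -0.04239     0.01413
  eq       6.1290e-05       4.645       9.893
  solve Keq expr → x = 0.01413; check Q = 1611
Then change container volume by factor 2 (V_new/V_old).
Step 2:
                    C           J           L
  init     3.0645e-05       2.322       4.947
  Δ        2.1430e-04  6.4290e-04 -2.1430e-04
  eq       2.4495e-04       2.323       4.946
  solve Keq expr → x = -2.1430e-04; check Q = 1611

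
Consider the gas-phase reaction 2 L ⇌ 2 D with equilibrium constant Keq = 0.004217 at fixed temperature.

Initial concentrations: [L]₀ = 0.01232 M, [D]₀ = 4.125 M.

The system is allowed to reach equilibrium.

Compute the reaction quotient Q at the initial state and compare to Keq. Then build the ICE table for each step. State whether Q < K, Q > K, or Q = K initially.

Q₀ = 1.1211e+05 vs Keq = 0.004217 ⇒ Q>K, reverse
Step 1:
                   L          D
  I          0.01232      4.125
  C            3.873     -3.873
  E            3.885     0.2523
  solve Keq expr → x = -1.936; check Q = 0.004217

Q₀ = 1.1211e+05; Q > K (proceeds reverse)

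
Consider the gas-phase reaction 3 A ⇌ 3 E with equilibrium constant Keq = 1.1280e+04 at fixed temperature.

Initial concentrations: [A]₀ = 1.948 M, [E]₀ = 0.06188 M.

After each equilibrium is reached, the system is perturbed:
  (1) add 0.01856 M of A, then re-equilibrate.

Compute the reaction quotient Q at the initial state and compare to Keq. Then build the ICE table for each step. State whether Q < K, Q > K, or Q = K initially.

Q₀ = 3.2054e-05; Q < K (proceeds forward)

Q₀ = 3.2054e-05 vs Keq = 1.1280e+04 ⇒ Q<K, forward
Step 1:
                    A           E
  init          1.948     0.06188
  Δ            -1.862       1.862
  eq          0.08579       1.924
  solve Keq expr → x = 0.6207; check Q = 1.1280e+04
Then add 0.01856 M of A.
Step 2:
                    A           E
  init         0.1044       1.924
  Δ          -0.01777     0.01777
  eq          0.08659       1.942
  solve Keq expr → x = 0.005923; check Q = 1.1280e+04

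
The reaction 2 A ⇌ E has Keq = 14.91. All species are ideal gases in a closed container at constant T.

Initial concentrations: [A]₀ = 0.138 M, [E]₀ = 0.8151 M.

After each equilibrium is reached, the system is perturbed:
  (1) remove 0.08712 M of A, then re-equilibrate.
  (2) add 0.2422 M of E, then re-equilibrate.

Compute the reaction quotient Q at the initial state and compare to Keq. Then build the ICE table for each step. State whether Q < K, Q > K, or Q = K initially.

Q₀ = 42.8; Q > K (proceeds reverse)

Q₀ = 42.8 vs Keq = 14.91 ⇒ Q>K, reverse
Step 1:
                  A         E
  Initial     0.138    0.8151
  Change    0.08932  -0.04466
  Equil      0.2273    0.7704
  solve Keq expr → x = -0.04466; check Q = 14.91
Then remove 0.08712 M of A.
Step 2:
                  A         E
  Initial    0.1402    0.7704
  Change    0.08106  -0.04053
  Equil      0.2213    0.7299
  solve Keq expr → x = -0.04053; check Q = 14.91
Then add 0.2422 M of E.
Step 3:
                  A         E
  Initial    0.2213    0.9721
  Change    0.03198  -0.01599
  Equil      0.2532    0.9561
  solve Keq expr → x = -0.01599; check Q = 14.91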